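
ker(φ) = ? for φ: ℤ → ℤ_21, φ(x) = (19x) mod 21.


Kernel = preimage of identity
ker(φ) = {x ∈ ℤ : 19x ≡ 0 (mod 21)}. gcd(19,21) = 1, so 19x ≡ 0 (mod 21) ⟺ x ≡ 0 (mod 21/1 = 21). Hence ker(φ) = 21ℤ

ker(φ) = 21ℤ


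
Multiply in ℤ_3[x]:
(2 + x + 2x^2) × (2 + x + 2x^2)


Expand and collect like terms; reduce coefficients mod 3:
x^0: 2·2 = 4 ≡ 1 (mod 3)
x^1: 2·1 + 1·2 = 4 ≡ 1 (mod 3)
x^2: 2·2 + 1·1 + 2·2 = 9 ≡ 0 (mod 3)
x^3: 1·2 + 2·1 = 4 ≡ 1 (mod 3)
x^4: 2·2 = 4 ≡ 1 (mod 3)
Result: 1 + x + x^3 + x^4

f · g = 1 + x + x^3 + x^4


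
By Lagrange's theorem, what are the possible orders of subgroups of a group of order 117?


Lagrange's theorem: |H| divides |G|
|G| = 117
Divisors of 117: 1, 3, 9, 13, 39, 117

Possible subgroup orders: {1, 3, 9, 13, 39, 117}


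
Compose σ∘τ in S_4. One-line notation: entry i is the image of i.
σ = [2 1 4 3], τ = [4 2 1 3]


σ∘τ: apply τ first, then σ
1 →τ 4 →σ 3
2 →τ 2 →σ 1
3 →τ 1 →σ 2
4 →τ 3 →σ 4

σ∘τ = [3 1 2 4]


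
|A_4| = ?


|A_n| = n!/2 (even permutations)
|A_4| = 4!/2 = 24/2 = 12

|A_4| = 12


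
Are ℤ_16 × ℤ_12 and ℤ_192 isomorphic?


Comparing ℤ_16 × ℤ_12 and ℤ_192:
gcd(16,12) = 4 ≠ 1. Max element order in ℤ_16×ℤ_12 is lcm(16,12) = 48 < 192, so it has no element of order 192

No, ℤ_16 × ℤ_12 ≇ ℤ_192


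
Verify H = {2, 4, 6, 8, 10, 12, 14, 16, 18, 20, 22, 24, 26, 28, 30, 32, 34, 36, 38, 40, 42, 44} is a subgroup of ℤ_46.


Subgroup test for H = {2, 4, 6, 8, 10, 12, 14, 16, 18, 20, 22, 24, 26, 28, 30, 32, 34, 36, 38, 40, 42, 44} in (ℤ_46, +):
(1) 0 ∈ H? No
(2) Closure: for all a,b ∈ H, (a+b) mod 46 ∈ H? No  [counterexample: 2 + 44 = 0 ∉ H]
(3) Inverses: for all a ∈ H, -a mod 46 ∈ H? Yes

No, H is not a subgroup of ℤ_46


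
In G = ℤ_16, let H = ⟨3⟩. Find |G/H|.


|⟨3⟩| = n / gcd(3, 16) = 16 / 1 = 16
H is normal (ℤ_16 is abelian).
|G/H| = |G| / |H| = 16 / 16 = 1

|G/H| = 1


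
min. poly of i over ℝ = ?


i satisfies x² + 1 = 0, irreducible over ℝ

Minimal polynomial: x² + 1


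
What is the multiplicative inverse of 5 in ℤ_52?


Use the extended Euclidean algorithm to write 1 = 5·s + 52·t; then s mod 52 is the inverse.
Euclidean algorithm:
  5 = 0·52 + 5
  52 = 10·5 + 2
  5 = 2·2 + 1
  2 = 2·1 + 0
gcd(5,52) = 1
Back-substitution gives: 5·(21) + 52·(-2) = 1
So 5⁻¹ ≡ 21 ≡ 21 (mod 52)
Check: 5 × 21 = 105 ≡ 1 (mod 52) ✓

5⁻¹ ≡ 21 (mod 52)


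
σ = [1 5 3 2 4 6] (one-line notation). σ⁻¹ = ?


To find σ⁻¹, swap domain and range:
σ(1) = 1 → σ⁻¹(1) = 1
σ(2) = 5 → σ⁻¹(5) = 2
σ(3) = 3 → σ⁻¹(3) = 3
σ(4) = 2 → σ⁻¹(2) = 4
σ(5) = 4 → σ⁻¹(4) = 5
σ(6) = 6 → σ⁻¹(6) = 6

σ⁻¹ = [1 4 3 5 2 6]


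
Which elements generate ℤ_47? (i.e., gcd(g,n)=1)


g generates ℤ_n iff gcd(g,n) = 1
Prime factors of 47: 47
Generators are g ∈ {1,...,46} not divisible by any of these primes.
Generators: {1, 2, 3, 4, 5, 6, 7, 8, 9, 10, 11, 12, 13, 14, 15, 16, 17, 18, 19, 20, 21, 22, 23, 24, 25, 26, 27, 28, 29, 30, 31, 32, 33, 34, 35, 36, 37, 38, 39, 40, 41, 42, 43, 44, 45, 46}
Number of generators = φ(47) = 46

Generators of ℤ_47 = {1, 2, 3, 4, 5, 6, 7, 8, 9, 10, 11, 12, 13, 14, 15, 16, 17, 18, 19, 20, 21, 22, 23, 24, 25, 26, 27, 28, 29, 30, 31, 32, 33, 34, 35, 36, 37, 38, 39, 40, 41, 42, 43, 44, 45, 46}


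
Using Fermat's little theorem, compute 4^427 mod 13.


Fermat's little theorem: if p is prime and gcd(a,p)=1, then a^(p-1) ≡ 1 (mod p)
p = 13 is prime, gcd(4,13) = 1
Reduce exponent: 427 mod 12 = 7
So 4^427 ≡ 4^7 (mod 13)
4^7 mod 13 = 4

4^427 ≡ 4 (mod 13)


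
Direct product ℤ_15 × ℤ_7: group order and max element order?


|ℤ_15 × ℤ_7| = 15 × 7 = 105
Max element order = lcm(15,7) = 105
Cyclic? Yes (gcd=1)

|ℤ_15×ℤ_7| = 105, max element order = 105


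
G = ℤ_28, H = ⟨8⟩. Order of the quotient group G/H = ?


|⟨8⟩| = n / gcd(8, 28) = 28 / 4 = 7
H is normal (ℤ_28 is abelian).
|G/H| = |G| / |H| = 28 / 7 = 4

|G/H| = 4


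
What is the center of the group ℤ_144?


Z(G) = {g ∈ G | gx = xg for all x ∈ G}
ℤ_144 is abelian, so Z(G) = G

Z(ℤ_144) = ℤ_144


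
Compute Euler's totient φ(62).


Factor n: 62 = 2 × 31
φ(n) = n · ∏(1 - 1/p) over distinct primes p | n
φ(62) = 62 · (1 - 1/2) · (1 - 1/31) = 30

φ(62) = 30


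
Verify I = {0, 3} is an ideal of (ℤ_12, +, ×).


Check ideal conditions for I = {0, 3} in ℤ_12:
(1) I is an additive subgroup? No
(2) For r ∈ ℤ_12 and a ∈ I: r·a ∈ I? No  [counterexample: r=2, a=3, r·a mod 12 = 6 ∉ I]

No, I is not an ideal of ℤ_12


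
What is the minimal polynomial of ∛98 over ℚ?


∛98 satisfies x³ - 98 = 0, irreducible over ℚ (no rational root; 98 is not a perfect cube)

Minimal polynomial: x³ - 98


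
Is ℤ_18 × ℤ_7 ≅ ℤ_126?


Comparing ℤ_18 × ℤ_7 and ℤ_126:
gcd(18,7) = 1, so ℤ_18 × ℤ_7 ≅ ℤ_126 (CRT)

Yes, ℤ_18 × ℤ_7 ≅ ℤ_126


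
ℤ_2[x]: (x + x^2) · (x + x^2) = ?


Expand and collect like terms; reduce coefficients mod 2:
x^0: 0·0 = 0 ≡ 0 (mod 2)
x^1: 0·1 + 1·0 = 0 ≡ 0 (mod 2)
x^2: 0·1 + 1·1 + 1·0 = 1 ≡ 1 (mod 2)
x^3: 1·1 + 1·1 = 2 ≡ 0 (mod 2)
x^4: 1·1 = 1 ≡ 1 (mod 2)
Result: x^2 + x^4

f · g = x^2 + x^4


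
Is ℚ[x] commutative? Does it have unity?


Polynomial ring over ℚ (an integral domain) is a commutative integral domain with unity 1
Commutative: Yes
Integral domain: Yes
Has unity: Yes

ℚ[x]: Commutative=Yes, Unity=Yes


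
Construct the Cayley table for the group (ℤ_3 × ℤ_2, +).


Elements: {(0,0), (0,1), (1,0), (1,1), (2,0), (2,1)}
Operation: componentwise addition mod (3, 2)
Entry (a, b) = ((a₁+b₁) mod 3, (a₂+b₂) mod 2)

Cayley table:
      | (0,0) | (0,1) | (1,0) | (1,1) | (2,0) | (2,1)
(0,0) | (0,0) | (0,1) | (1,0) | (1,1) | (2,0) | (2,1)
(0,1) | (0,1) | (0,0) | (1,1) | (1,0) | (2,1) | (2,0)
(1,0) | (1,0) | (1,1) | (2,0) | (2,1) | (0,0) | (0,1)
(1,1) | (1,1) | (1,0) | (2,1) | (2,0) | (0,1) | (0,0)
(2,0) | (2,0) | (2,1) | (0,0) | (0,1) | (1,0) | (1,1)
(2,1) | (2,1) | (2,0) | (0,1) | (0,0) | (1,1) | (1,0)


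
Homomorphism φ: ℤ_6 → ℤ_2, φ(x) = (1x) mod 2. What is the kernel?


Kernel = preimage of identity
ker(φ) = {x ∈ ℤ_6 : 1x ≡ 0 (mod 2)}. Since 2 | 6, φ is well-defined. The kernel is the cyclic subgroup ⟨2⟩ of ℤ_6 (order 3), i.e. {0, 2, 4}

ker(φ) = {0, 2, 4}


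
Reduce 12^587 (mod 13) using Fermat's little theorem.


Fermat's little theorem: if p is prime and gcd(a,p)=1, then a^(p-1) ≡ 1 (mod p)
p = 13 is prime, gcd(12,13) = 1
Reduce exponent: 587 mod 12 = 11
So 12^587 ≡ 12^11 (mod 13)
12^11 mod 13 = 12

12^587 ≡ 12 (mod 13)


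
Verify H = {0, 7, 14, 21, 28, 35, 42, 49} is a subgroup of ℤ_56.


Subgroup test for H = {0, 7, 14, 21, 28, 35, 42, 49} in (ℤ_56, +):
(1) 0 ∈ H? Yes
(2) Closure: for all a,b ∈ H, (a+b) mod 56 ∈ H? Yes
(3) Inverses: for all a ∈ H, -a mod 56 ∈ H? Yes

Yes, H is a subgroup of ℤ_56


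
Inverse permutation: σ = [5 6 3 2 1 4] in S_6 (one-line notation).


To find σ⁻¹, swap domain and range:
σ(1) = 5 → σ⁻¹(5) = 1
σ(2) = 6 → σ⁻¹(6) = 2
σ(3) = 3 → σ⁻¹(3) = 3
σ(4) = 2 → σ⁻¹(2) = 4
σ(5) = 1 → σ⁻¹(1) = 5
σ(6) = 4 → σ⁻¹(4) = 6

σ⁻¹ = [5 4 3 6 1 2]


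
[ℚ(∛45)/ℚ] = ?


∛45 has minimal polynomial x³ - 45 (irreducible over ℚ since 45 is not a perfect cube)

[ℚ(∛45)/ℚ] = 3


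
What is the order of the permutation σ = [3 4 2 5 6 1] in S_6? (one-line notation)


Cycle decomposition: (1 3 2 4 5 6)
Cycle lengths: 6
Order = lcm(6) = 6

ord(σ) = 6


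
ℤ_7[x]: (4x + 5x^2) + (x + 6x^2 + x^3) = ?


Add coefficients mod 7:
x^0: 0 + 0 = 0 (mod 7)
x^1: 4 + 1 = 5 (mod 7)
x^2: 5 + 6 = 4 (mod 7)
x^3: 0 + 1 = 1 (mod 7)
Result: 5x + 4x^2 + x^3

f + g = 5x + 4x^2 + x^3


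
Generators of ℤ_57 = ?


g generates ℤ_n iff gcd(g,n) = 1
Prime factors of 57: 3, 19
Generators are g ∈ {1,...,56} not divisible by any of these primes.
Generators: {1, 2, 4, 5, 7, 8, 10, 11, 13, 14, 16, 17, 20, 22, 23, 25, 26, 28, 29, 31, 32, 34, 35, 37, 40, 41, 43, 44, 46, 47, 49, 50, 52, 53, 55, 56}
Number of generators = φ(57) = 36

Generators of ℤ_57 = {1, 2, 4, 5, 7, 8, 10, 11, 13, 14, 16, 17, 20, 22, 23, 25, 26, 28, 29, 31, 32, 34, 35, 37, 40, 41, 43, 44, 46, 47, 49, 50, 52, 53, 55, 56}


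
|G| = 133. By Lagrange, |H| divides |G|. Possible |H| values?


Lagrange's theorem: |H| divides |G|
|G| = 133
Divisors of 133: 1, 7, 19, 133

Possible subgroup orders: {1, 7, 19, 133}


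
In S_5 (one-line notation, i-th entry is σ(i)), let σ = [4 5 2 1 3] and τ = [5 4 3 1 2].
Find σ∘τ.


σ∘τ: apply τ first, then σ
1 →τ 5 →σ 3
2 →τ 4 →σ 1
3 →τ 3 →σ 2
4 →τ 1 →σ 4
5 →τ 2 →σ 5

σ∘τ = [3 1 2 4 5]


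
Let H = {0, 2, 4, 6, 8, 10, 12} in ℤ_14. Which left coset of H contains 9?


9 + H = {9 + h (mod 14) : h ∈ H}
9+0=9, 9+2=11, 9+4=13, 9+6=1, 9+8=3, 9+10=5, 9+12=7
9 + H = {1, 3, 5, 7, 9, 11, 13} = 1 + H

9 + H = {1, 3, 5, 7, 9, 11, 13}


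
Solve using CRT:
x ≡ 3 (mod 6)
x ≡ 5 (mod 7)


m₁ = 6, m₂ = 7, gcd = 1, so CRT applies. M = m₁·m₂ = 42
Let M₁ = M/m₁ = 7, M₂ = M/m₂ = 6
Find y₁ ≡ M₁⁻¹ (mod m₁): 7⁻¹ ≡ 1 (mod 6)
Find y₂ ≡ M₂⁻¹ (mod m₂): 6⁻¹ ≡ 6 (mod 7)
x = a₁·M₁·y₁ + a₂·M₂·y₂ = 3·7·1 + 5·6·6 = 201
Reduce mod 42: x ≡ 33
Check: 33 mod 6 = 3 ✓, 33 mod 7 = 5 ✓

x ≡ 33 (mod 42)


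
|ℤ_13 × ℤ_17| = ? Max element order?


|ℤ_13 × ℤ_17| = 13 × 17 = 221
Max element order = lcm(13,17) = 221
Cyclic? Yes (gcd=1)

|ℤ_13×ℤ_17| = 221, max element order = 221


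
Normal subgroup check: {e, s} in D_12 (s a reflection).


H = {e, s} in D_12 (s a reflection)
r·s·r⁻¹ = sr⁻² ≠ s for n ≥ 3, so {e, s} is not closed under conjugation

No, not a normal subgroup


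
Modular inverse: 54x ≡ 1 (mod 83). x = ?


Use the extended Euclidean algorithm to write 1 = 54·s + 83·t; then s mod 83 is the inverse.
Euclidean algorithm:
  54 = 0·83 + 54
  83 = 1·54 + 29
  54 = 1·29 + 25
  29 = 1·25 + 4
  25 = 6·4 + 1
  4 = 4·1 + 0
gcd(54,83) = 1
Back-substitution gives: 54·(20) + 83·(-13) = 1
So 54⁻¹ ≡ 20 ≡ 20 (mod 83)
Check: 54 × 20 = 1080 ≡ 1 (mod 83) ✓

54⁻¹ ≡ 20 (mod 83)


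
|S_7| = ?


|S_n| = n! (number of permutations of n symbols)
|S_7| = 7! = 5040

|S_7| = 5040


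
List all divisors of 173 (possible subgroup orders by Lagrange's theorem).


Lagrange's theorem: |H| divides |G|
|G| = 173
Divisors of 173: 1, 173

Possible subgroup orders: {1, 173}


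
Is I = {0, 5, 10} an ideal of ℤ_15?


Check ideal conditions for I = {0, 5, 10} in ℤ_15:
(1) I is an additive subgroup? Yes
(2) For r ∈ ℤ_15 and a ∈ I: r·a ∈ I? Yes

Yes, I is an ideal of ℤ_15


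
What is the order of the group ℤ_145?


ℤ_n has n elements.

|ℤ_145| = 145


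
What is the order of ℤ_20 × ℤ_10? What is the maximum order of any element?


|ℤ_20 × ℤ_10| = 20 × 10 = 200
Max element order = lcm(20,10) = 20
Cyclic? No (gcd=10)

|ℤ_20×ℤ_10| = 200, max element order = 20


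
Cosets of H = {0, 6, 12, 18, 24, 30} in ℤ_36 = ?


H = {0, 6, 12, 18, 24, 30}, |H| = 6
Number of cosets = |G|/|H| = 36/6 = 6
0 + H = {0, 6, 12, 18, 24, 30}
1 + H = {1, 7, 13, 19, 25, 31}
2 + H = {2, 8, 14, 20, 26, 32}
3 + H = {3, 9, 15, 21, 27, 33}
4 + H = {4, 10, 16, 22, 28, 34}
5 + H = {5, 11, 17, 23, 29, 35}

Cosets: 0+H={0,6,12,18,24,30}; 1+H={1,7,13,19,25,31}; 2+H={2,8,14,20,26,32}; 3+H={3,9,15,21,27,33}; 4+H={4,10,16,22,28,34}; 5+H={5,11,17,23,29,35}


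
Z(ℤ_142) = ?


Z(G) = {g ∈ G | gx = xg for all x ∈ G}
ℤ_142 is abelian, so Z(G) = G

Z(ℤ_142) = ℤ_142


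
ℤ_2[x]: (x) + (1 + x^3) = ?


Add coefficients mod 2:
x^0: 0 + 1 = 1 (mod 2)
x^1: 1 + 0 = 1 (mod 2)
x^2: 0 + 0 = 0 (mod 2)
x^3: 0 + 1 = 1 (mod 2)
Result: 1 + x + x^3

f + g = 1 + x + x^3


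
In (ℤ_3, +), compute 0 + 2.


Operation: addition mod 3
0 + 2 = (a + b) mod 3 with a = 0, b = 2

0 + 2 = 2


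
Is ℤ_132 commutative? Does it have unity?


ℤ_132 is a commutative ring with unity 1; 132 = 2×66 is composite, so 2·66 ≡ 0 gives zero divisors (not an integral domain)
Commutative: Yes
Integral domain: No
Has unity: Yes

ℤ_132: Commutative=Yes, Unity=Yes


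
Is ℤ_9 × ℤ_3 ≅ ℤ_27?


Comparing ℤ_9 × ℤ_3 and ℤ_27:
gcd(9,3) = 3 ≠ 1. Max element order in ℤ_9×ℤ_3 is lcm(9,3) = 9 < 27, so it has no element of order 27

No, ℤ_9 × ℤ_3 ≇ ℤ_27


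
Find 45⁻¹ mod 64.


Use the extended Euclidean algorithm to write 1 = 45·s + 64·t; then s mod 64 is the inverse.
Euclidean algorithm:
  45 = 0·64 + 45
  64 = 1·45 + 19
  45 = 2·19 + 7
  19 = 2·7 + 5
  7 = 1·5 + 2
  5 = 2·2 + 1
  2 = 2·1 + 0
gcd(45,64) = 1
Back-substitution gives: 45·(-27) + 64·(19) = 1
So 45⁻¹ ≡ -27 ≡ 37 (mod 64)
Check: 45 × 37 = 1665 ≡ 1 (mod 64) ✓

45⁻¹ ≡ 37 (mod 64)


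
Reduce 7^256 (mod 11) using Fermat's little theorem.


Fermat's little theorem: if p is prime and gcd(a,p)=1, then a^(p-1) ≡ 1 (mod p)
p = 11 is prime, gcd(7,11) = 1
Reduce exponent: 256 mod 10 = 6
So 7^256 ≡ 7^6 (mod 11)
7^6 mod 11 = 4

7^256 ≡ 4 (mod 11)


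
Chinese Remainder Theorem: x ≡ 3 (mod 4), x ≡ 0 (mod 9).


m₁ = 4, m₂ = 9, gcd = 1, so CRT applies. M = m₁·m₂ = 36
Let M₁ = M/m₁ = 9, M₂ = M/m₂ = 4
Find y₁ ≡ M₁⁻¹ (mod m₁): 9⁻¹ ≡ 1 (mod 4)
Find y₂ ≡ M₂⁻¹ (mod m₂): 4⁻¹ ≡ 7 (mod 9)
x = a₁·M₁·y₁ + a₂·M₂·y₂ = 3·9·1 + 0·4·7 = 27
Reduce mod 36: x ≡ 27
Check: 27 mod 4 = 3 ✓, 27 mod 9 = 0 ✓

x ≡ 27 (mod 36)


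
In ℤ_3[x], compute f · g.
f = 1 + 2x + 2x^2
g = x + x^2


Expand and collect like terms; reduce coefficients mod 3:
x^0: 1·0 = 0 ≡ 0 (mod 3)
x^1: 1·1 + 2·0 = 1 ≡ 1 (mod 3)
x^2: 1·1 + 2·1 + 2·0 = 3 ≡ 0 (mod 3)
x^3: 2·1 + 2·1 = 4 ≡ 1 (mod 3)
x^4: 2·1 = 2 ≡ 2 (mod 3)
Result: x + x^3 + 2x^4

f · g = x + x^3 + 2x^4


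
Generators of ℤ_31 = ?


g generates ℤ_n iff gcd(g,n) = 1
Prime factors of 31: 31
Generators are g ∈ {1,...,30} not divisible by any of these primes.
Generators: {1, 2, 3, 4, 5, 6, 7, 8, 9, 10, 11, 12, 13, 14, 15, 16, 17, 18, 19, 20, 21, 22, 23, 24, 25, 26, 27, 28, 29, 30}
Number of generators = φ(31) = 30

Generators of ℤ_31 = {1, 2, 3, 4, 5, 6, 7, 8, 9, 10, 11, 12, 13, 14, 15, 16, 17, 18, 19, 20, 21, 22, 23, 24, 25, 26, 27, 28, 29, 30}


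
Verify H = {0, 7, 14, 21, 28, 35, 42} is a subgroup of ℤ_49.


Subgroup test for H = {0, 7, 14, 21, 28, 35, 42} in (ℤ_49, +):
(1) 0 ∈ H? Yes
(2) Closure: for all a,b ∈ H, (a+b) mod 49 ∈ H? Yes
(3) Inverses: for all a ∈ H, -a mod 49 ∈ H? Yes

Yes, H is a subgroup of ℤ_49


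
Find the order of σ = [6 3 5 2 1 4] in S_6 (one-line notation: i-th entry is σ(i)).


Cycle decomposition: (1 6 4 2 3 5)
Cycle lengths: 6
Order = lcm(6) = 6

ord(σ) = 6


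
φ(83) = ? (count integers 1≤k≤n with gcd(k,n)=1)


Factor n: 83 = 83
φ(n) = n · ∏(1 - 1/p) over distinct primes p | n
φ(83) = 83 · (1 - 1/83) = 82

φ(83) = 82


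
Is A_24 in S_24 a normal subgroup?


H = A_24 in S_24
A_24 has index 2 in S_24, and every subgroup of index 2 is normal

Yes, normal subgroup


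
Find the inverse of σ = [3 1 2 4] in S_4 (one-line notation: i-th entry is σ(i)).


To find σ⁻¹, swap domain and range:
σ(1) = 3 → σ⁻¹(3) = 1
σ(2) = 1 → σ⁻¹(1) = 2
σ(3) = 2 → σ⁻¹(2) = 3
σ(4) = 4 → σ⁻¹(4) = 4

σ⁻¹ = [2 3 1 4]


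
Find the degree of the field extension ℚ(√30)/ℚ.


√30 has minimal polynomial x² - 30 (irreducible over ℚ since 30 is squarefree)

[ℚ(√30)/ℚ] = 2


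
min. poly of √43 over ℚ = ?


√43 satisfies x² - 43 = 0, irreducible over ℚ since 43 is squarefree

Minimal polynomial: x² - 43


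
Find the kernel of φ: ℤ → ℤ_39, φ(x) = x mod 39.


Kernel = preimage of identity
ker(φ) = {x ∈ ℤ : x ≡ 0 (mod 39)} = 39ℤ = {0, ±39, ±78, ...}

ker(φ) = 39ℤ


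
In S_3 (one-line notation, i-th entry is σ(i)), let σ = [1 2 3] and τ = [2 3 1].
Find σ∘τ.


σ∘τ: apply τ first, then σ
1 →τ 2 →σ 2
2 →τ 3 →σ 3
3 →τ 1 →σ 1

σ∘τ = [2 3 1]


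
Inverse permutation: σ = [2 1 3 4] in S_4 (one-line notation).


To find σ⁻¹, swap domain and range:
σ(1) = 2 → σ⁻¹(2) = 1
σ(2) = 1 → σ⁻¹(1) = 2
σ(3) = 3 → σ⁻¹(3) = 3
σ(4) = 4 → σ⁻¹(4) = 4

σ⁻¹ = [2 1 3 4]


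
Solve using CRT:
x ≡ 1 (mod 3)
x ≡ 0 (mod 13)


m₁ = 3, m₂ = 13, gcd = 1, so CRT applies. M = m₁·m₂ = 39
Let M₁ = M/m₁ = 13, M₂ = M/m₂ = 3
Find y₁ ≡ M₁⁻¹ (mod m₁): 13⁻¹ ≡ 1 (mod 3)
Find y₂ ≡ M₂⁻¹ (mod m₂): 3⁻¹ ≡ 9 (mod 13)
x = a₁·M₁·y₁ + a₂·M₂·y₂ = 1·13·1 + 0·3·9 = 13
Reduce mod 39: x ≡ 13
Check: 13 mod 3 = 1 ✓, 13 mod 13 = 0 ✓

x ≡ 13 (mod 39)


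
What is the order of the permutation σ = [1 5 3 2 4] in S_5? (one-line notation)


Cycle decomposition: (2 5 4)
Cycle lengths: 3
Order = lcm(3) = 3

ord(σ) = 3


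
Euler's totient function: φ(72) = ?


Factor n: 72 = 2^3 × 3^2
φ(n) = n · ∏(1 - 1/p) over distinct primes p | n
φ(72) = 72 · (1 - 1/2) · (1 - 1/3) = 24

φ(72) = 24


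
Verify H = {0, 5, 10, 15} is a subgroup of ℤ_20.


Subgroup test for H = {0, 5, 10, 15} in (ℤ_20, +):
(1) 0 ∈ H? Yes
(2) Closure: for all a,b ∈ H, (a+b) mod 20 ∈ H? Yes
(3) Inverses: for all a ∈ H, -a mod 20 ∈ H? Yes

Yes, H is a subgroup of ℤ_20


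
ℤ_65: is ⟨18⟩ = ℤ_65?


g generates ℤ_n iff gcd(g, n) = 1
gcd(18, 65) = 1
Since gcd = 1, 18 is a generator.

Yes, 18 generates ℤ_65


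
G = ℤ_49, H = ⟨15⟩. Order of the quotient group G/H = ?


|⟨15⟩| = n / gcd(15, 49) = 49 / 1 = 49
H is normal (ℤ_49 is abelian).
|G/H| = |G| / |H| = 49 / 49 = 1

|G/H| = 1


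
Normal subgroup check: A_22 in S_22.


H = A_22 in S_22
A_22 has index 2 in S_22, and every subgroup of index 2 is normal

Yes, normal subgroup


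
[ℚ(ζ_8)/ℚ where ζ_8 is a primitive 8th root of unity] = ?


[ℚ(ζ_n):ℚ] = deg Φ_n(x) = φ(n). Here φ(8) = 4

[ℚ(ζ_8)/ℚ where ζ_8 is a primitive 8th root of unity] = 4


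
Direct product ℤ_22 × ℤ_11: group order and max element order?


|ℤ_22 × ℤ_11| = 22 × 11 = 242
Max element order = lcm(22,11) = 22
Cyclic? No (gcd=11)

|ℤ_22×ℤ_11| = 242, max element order = 22


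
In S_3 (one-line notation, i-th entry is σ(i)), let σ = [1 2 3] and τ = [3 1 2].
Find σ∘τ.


σ∘τ: apply τ first, then σ
1 →τ 3 →σ 3
2 →τ 1 →σ 1
3 →τ 2 →σ 2

σ∘τ = [3 1 2]


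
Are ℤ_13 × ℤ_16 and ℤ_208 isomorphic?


Comparing ℤ_13 × ℤ_16 and ℤ_208:
gcd(13,16) = 1, so ℤ_13 × ℤ_16 ≅ ℤ_208 (CRT)

Yes, ℤ_13 × ℤ_16 ≅ ℤ_208


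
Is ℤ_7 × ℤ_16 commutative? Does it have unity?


Direct product ring; commutative with unity (1,1); but (1,0)·(0,1) = (0,0) gives zero divisors, so not an integral domain
Commutative: Yes
Integral domain: No
Has unity: Yes

ℤ_7 × ℤ_16: Commutative=Yes, Unity=Yes


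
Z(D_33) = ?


Z(G) = {g ∈ G | gx = xg for all x ∈ G}
For odd n, Z(D_n) = {e}: no nontrivial rotation commutes with all reflections

Z(D_33) = {e}


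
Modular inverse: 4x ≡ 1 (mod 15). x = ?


Use the extended Euclidean algorithm to write 1 = 4·s + 15·t; then s mod 15 is the inverse.
Euclidean algorithm:
  4 = 0·15 + 4
  15 = 3·4 + 3
  4 = 1·3 + 1
  3 = 3·1 + 0
gcd(4,15) = 1
Back-substitution gives: 4·(4) + 15·(-1) = 1
So 4⁻¹ ≡ 4 ≡ 4 (mod 15)
Check: 4 × 4 = 16 ≡ 1 (mod 15) ✓

4⁻¹ ≡ 4 (mod 15)


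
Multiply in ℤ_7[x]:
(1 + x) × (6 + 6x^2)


Expand and collect like terms; reduce coefficients mod 7:
x^0: 1·6 = 6 ≡ 6 (mod 7)
x^1: 1·0 + 1·6 = 6 ≡ 6 (mod 7)
x^2: 1·6 + 1·0 = 6 ≡ 6 (mod 7)
x^3: 1·6 = 6 ≡ 6 (mod 7)
Result: 6 + 6x + 6x^2 + 6x^3

f · g = 6 + 6x + 6x^2 + 6x^3


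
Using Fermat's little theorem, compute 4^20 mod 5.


Fermat's little theorem: if p is prime and gcd(a,p)=1, then a^(p-1) ≡ 1 (mod p)
p = 5 is prime, gcd(4,5) = 1
Reduce exponent: 20 mod 4 = 0
So 4^20 ≡ 4^0 (mod 5)
4^0 = 1

4^20 ≡ 1 (mod 5)


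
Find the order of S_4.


|S_n| = n! (number of permutations of n symbols)
|S_4| = 4! = 24

|S_4| = 24


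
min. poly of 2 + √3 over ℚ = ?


Let α = 2 + √3. Then α - 2 = √3, so (α - 2)² = 3, giving α² - 4α + 1 = 0. Degree 2 and α ∉ ℚ, so this is the minimal polynomial.

Minimal polynomial: x² - 4x + 1


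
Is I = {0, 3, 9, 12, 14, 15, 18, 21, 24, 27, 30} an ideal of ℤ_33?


Check ideal conditions for I = {0, 3, 9, 12, 14, 15, 18, 21, 24, 27, 30} in ℤ_33:
(1) I is an additive subgroup? No
(2) For r ∈ ℤ_33 and a ∈ I: r·a ∈ I? No  [counterexample: r=2, a=3, r·a mod 33 = 6 ∉ I]

No, I is not an ideal of ℤ_33


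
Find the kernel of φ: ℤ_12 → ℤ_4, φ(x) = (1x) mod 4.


Kernel = preimage of identity
ker(φ) = {x ∈ ℤ_12 : 1x ≡ 0 (mod 4)}. Since 4 | 12, φ is well-defined. The kernel is the cyclic subgroup ⟨4⟩ of ℤ_12 (order 3), i.e. {0, 4, 8}

ker(φ) = {0, 4, 8}


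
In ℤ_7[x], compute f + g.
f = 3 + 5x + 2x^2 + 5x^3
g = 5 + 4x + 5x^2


Add coefficients mod 7:
x^0: 3 + 5 = 1 (mod 7)
x^1: 5 + 4 = 2 (mod 7)
x^2: 2 + 5 = 0 (mod 7)
x^3: 5 + 0 = 5 (mod 7)
Result: 1 + 2x + 5x^3

f + g = 1 + 2x + 5x^3


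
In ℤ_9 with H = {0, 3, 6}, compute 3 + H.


3 + H = {3 + h (mod 9) : h ∈ H}
3+0=3, 3+3=6, 3+6=0
3 + H = {0, 3, 6} = 0 + H

3 + H = {0, 3, 6}


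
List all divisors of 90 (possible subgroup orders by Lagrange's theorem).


Lagrange's theorem: |H| divides |G|
|G| = 90
Divisors of 90: 1, 2, 3, 5, 6, 9, 10, 15, 18, 30, 45, 90

Possible subgroup orders: {1, 2, 3, 5, 6, 9, 10, 15, 18, 30, 45, 90}


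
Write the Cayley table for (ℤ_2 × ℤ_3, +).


Elements: {(0,0), (0,1), (0,2), (1,0), (1,1), (1,2)}
Operation: componentwise addition mod (2, 3)
Entry (a, b) = ((a₁+b₁) mod 2, (a₂+b₂) mod 3)

Cayley table:
      | (0,0) | (0,1) | (0,2) | (1,0) | (1,1) | (1,2)
(0,0) | (0,0) | (0,1) | (0,2) | (1,0) | (1,1) | (1,2)
(0,1) | (0,1) | (0,2) | (0,0) | (1,1) | (1,2) | (1,0)
(0,2) | (0,2) | (0,0) | (0,1) | (1,2) | (1,0) | (1,1)
(1,0) | (1,0) | (1,1) | (1,2) | (0,0) | (0,1) | (0,2)
(1,1) | (1,1) | (1,2) | (1,0) | (0,1) | (0,2) | (0,0)
(1,2) | (1,2) | (1,0) | (1,1) | (0,2) | (0,0) | (0,1)


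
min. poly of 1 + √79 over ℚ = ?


Let α = 1 + √79. Then α - 1 = √79, so (α - 1)² = 79, giving α² - 2α - 78 = 0. Degree 2 and α ∉ ℚ, so this is the minimal polynomial.

Minimal polynomial: x² - 2x - 78


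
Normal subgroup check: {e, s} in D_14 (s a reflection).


H = {e, s} in D_14 (s a reflection)
r·s·r⁻¹ = sr⁻² ≠ s for n ≥ 3, so {e, s} is not closed under conjugation

No, not a normal subgroup


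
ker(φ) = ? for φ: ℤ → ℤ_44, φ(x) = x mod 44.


Kernel = preimage of identity
ker(φ) = {x ∈ ℤ : x ≡ 0 (mod 44)} = 44ℤ = {0, ±44, ±88, ...}

ker(φ) = 44ℤ


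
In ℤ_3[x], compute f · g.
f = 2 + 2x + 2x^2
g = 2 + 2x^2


Expand and collect like terms; reduce coefficients mod 3:
x^0: 2·2 = 4 ≡ 1 (mod 3)
x^1: 2·0 + 2·2 = 4 ≡ 1 (mod 3)
x^2: 2·2 + 2·0 + 2·2 = 8 ≡ 2 (mod 3)
x^3: 2·2 + 2·0 = 4 ≡ 1 (mod 3)
x^4: 2·2 = 4 ≡ 1 (mod 3)
Result: 1 + x + 2x^2 + x^3 + x^4

f · g = 1 + x + 2x^2 + x^3 + x^4


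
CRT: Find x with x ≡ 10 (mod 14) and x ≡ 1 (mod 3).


m₁ = 14, m₂ = 3, gcd = 1, so CRT applies. M = m₁·m₂ = 42
Let M₁ = M/m₁ = 3, M₂ = M/m₂ = 14
Find y₁ ≡ M₁⁻¹ (mod m₁): 3⁻¹ ≡ 5 (mod 14)
Find y₂ ≡ M₂⁻¹ (mod m₂): 14⁻¹ ≡ 2 (mod 3)
x = a₁·M₁·y₁ + a₂·M₂·y₂ = 10·3·5 + 1·14·2 = 178
Reduce mod 42: x ≡ 10
Check: 10 mod 14 = 10 ✓, 10 mod 3 = 1 ✓

x ≡ 10 (mod 42)


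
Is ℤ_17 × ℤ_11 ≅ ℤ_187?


Comparing ℤ_17 × ℤ_11 and ℤ_187:
gcd(17,11) = 1, so ℤ_17 × ℤ_11 ≅ ℤ_187 (CRT)

Yes, ℤ_17 × ℤ_11 ≅ ℤ_187


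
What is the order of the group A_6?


|A_n| = n!/2 (even permutations)
|A_6| = 6!/2 = 720/2 = 360

|A_6| = 360


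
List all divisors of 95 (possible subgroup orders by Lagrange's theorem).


Lagrange's theorem: |H| divides |G|
|G| = 95
Divisors of 95: 1, 5, 19, 95

Possible subgroup orders: {1, 5, 19, 95}


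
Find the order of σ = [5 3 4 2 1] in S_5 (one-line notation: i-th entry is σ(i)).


Cycle decomposition: (1 5) (2 3 4)
Cycle lengths: 2, 3
Order = lcm(2, 3) = 6

ord(σ) = 6


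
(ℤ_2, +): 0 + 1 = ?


Operation: addition mod 2
0 + 1 = (a + b) mod 2 with a = 0, b = 1

0 + 1 = 1


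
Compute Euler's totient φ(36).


Factor n: 36 = 2^2 × 3^2
φ(n) = n · ∏(1 - 1/p) over distinct primes p | n
φ(36) = 36 · (1 - 1/2) · (1 - 1/3) = 12

φ(36) = 12


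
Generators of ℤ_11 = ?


g generates ℤ_n iff gcd(g,n) = 1
Checking each g ∈ {1,...,10}:
gcd(1,11) = 1
gcd(2,11) = 1
gcd(3,11) = 1
gcd(4,11) = 1
gcd(5,11) = 1
gcd(6,11) = 1
gcd(7,11) = 1
gcd(8,11) = 1
gcd(9,11) = 1
gcd(10,11) = 1
Generators: {1, 2, 3, 4, 5, 6, 7, 8, 9, 10}
Number of generators = φ(11) = 10

Generators of ℤ_11 = {1, 2, 3, 4, 5, 6, 7, 8, 9, 10}


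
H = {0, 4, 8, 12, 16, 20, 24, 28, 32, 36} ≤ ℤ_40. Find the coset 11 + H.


11 + H = {11 + h (mod 40) : h ∈ H}
11+0=11, 11+4=15, 11+8=19, 11+12=23, 11+16=27, 11+20=31, 11+24=35, 11+28=39, 11+32=3, 11+36=7
11 + H = {3, 7, 11, 15, 19, 23, 27, 31, 35, 39} = 3 + H

11 + H = {3, 7, 11, 15, 19, 23, 27, 31, 35, 39}


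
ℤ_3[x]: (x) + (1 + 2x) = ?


Add coefficients mod 3:
x^0: 0 + 1 = 1 (mod 3)
x^1: 1 + 2 = 0 (mod 3)
Result: 1

f + g = 1


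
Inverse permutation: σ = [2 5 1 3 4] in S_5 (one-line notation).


To find σ⁻¹, swap domain and range:
σ(1) = 2 → σ⁻¹(2) = 1
σ(2) = 5 → σ⁻¹(5) = 2
σ(3) = 1 → σ⁻¹(1) = 3
σ(4) = 3 → σ⁻¹(3) = 4
σ(5) = 4 → σ⁻¹(4) = 5

σ⁻¹ = [3 1 4 5 2]


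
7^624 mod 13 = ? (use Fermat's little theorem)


Fermat's little theorem: if p is prime and gcd(a,p)=1, then a^(p-1) ≡ 1 (mod p)
p = 13 is prime, gcd(7,13) = 1
Reduce exponent: 624 mod 12 = 0
So 7^624 ≡ 7^0 (mod 13)
7^0 = 1

7^624 ≡ 1 (mod 13)


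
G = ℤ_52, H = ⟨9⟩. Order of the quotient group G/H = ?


|⟨9⟩| = n / gcd(9, 52) = 52 / 1 = 52
H is normal (ℤ_52 is abelian).
|G/H| = |G| / |H| = 52 / 52 = 1

|G/H| = 1


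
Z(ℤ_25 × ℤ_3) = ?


Z(G) = {g ∈ G | gx = xg for all x ∈ G}
Direct product of abelian groups is abelian, so Z(G) = G

Z(ℤ_25 × ℤ_3) = ℤ_25 × ℤ_3


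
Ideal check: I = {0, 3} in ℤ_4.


Check ideal conditions for I = {0, 3} in ℤ_4:
(1) I is an additive subgroup? No
(2) For r ∈ ℤ_4 and a ∈ I: r·a ∈ I? No  [counterexample: r=2, a=3, r·a mod 4 = 2 ∉ I]

No, I is not an ideal of ℤ_4


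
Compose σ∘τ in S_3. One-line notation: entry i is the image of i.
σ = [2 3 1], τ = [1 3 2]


σ∘τ: apply τ first, then σ
1 →τ 1 →σ 2
2 →τ 3 →σ 1
3 →τ 2 →σ 3

σ∘τ = [2 1 3]


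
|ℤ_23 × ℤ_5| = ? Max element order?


|ℤ_23 × ℤ_5| = 23 × 5 = 115
Max element order = lcm(23,5) = 115
Cyclic? Yes (gcd=1)

|ℤ_23×ℤ_5| = 115, max element order = 115


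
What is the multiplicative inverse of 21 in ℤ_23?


Use the extended Euclidean algorithm to write 1 = 21·s + 23·t; then s mod 23 is the inverse.
Euclidean algorithm:
  21 = 0·23 + 21
  23 = 1·21 + 2
  21 = 10·2 + 1
  2 = 2·1 + 0
gcd(21,23) = 1
Back-substitution gives: 21·(11) + 23·(-10) = 1
So 21⁻¹ ≡ 11 ≡ 11 (mod 23)
Check: 21 × 11 = 231 ≡ 1 (mod 23) ✓

21⁻¹ ≡ 11 (mod 23)


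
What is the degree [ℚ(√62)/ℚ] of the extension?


√62 has minimal polynomial x² - 62 (irreducible over ℚ since 62 is squarefree)

[ℚ(√62)/ℚ] = 2


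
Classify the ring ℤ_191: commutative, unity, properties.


ℤ_191 is a commutative ring with unity 1; 191 is prime, so ℤ_191 is a field (hence an integral domain)
Commutative: Yes
Integral domain: Yes
Has unity: Yes

ℤ_191: Commutative=Yes, Unity=Yes


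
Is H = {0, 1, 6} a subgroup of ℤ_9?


Subgroup test for H = {0, 1, 6} in (ℤ_9, +):
(1) 0 ∈ H? Yes
(2) Closure: for all a,b ∈ H, (a+b) mod 9 ∈ H? No  [counterexample: 1 + 1 = 2 ∉ H]
(3) Inverses: for all a ∈ H, -a mod 9 ∈ H? No

No, H is not a subgroup of ℤ_9


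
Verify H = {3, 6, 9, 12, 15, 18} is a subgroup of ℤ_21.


Subgroup test for H = {3, 6, 9, 12, 15, 18} in (ℤ_21, +):
(1) 0 ∈ H? No
(2) Closure: for all a,b ∈ H, (a+b) mod 21 ∈ H? No  [counterexample: 3 + 18 = 0 ∉ H]
(3) Inverses: for all a ∈ H, -a mod 21 ∈ H? Yes

No, H is not a subgroup of ℤ_21


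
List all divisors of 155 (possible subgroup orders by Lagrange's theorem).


Lagrange's theorem: |H| divides |G|
|G| = 155
Divisors of 155: 1, 5, 31, 155

Possible subgroup orders: {1, 5, 31, 155}


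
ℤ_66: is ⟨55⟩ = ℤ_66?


g generates ℤ_n iff gcd(g, n) = 1
gcd(55, 66) = 11
Since gcd = 11 ≠ 1, ⟨55⟩ has order 6 < 66, so 55 is not a generator.

No, 55 does not generate ℤ_66


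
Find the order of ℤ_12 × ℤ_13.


|A × B| = |A| · |B|
|ℤ_12 × ℤ_13| = 12 × 13 = 156

|ℤ_12 × ℤ_13| = 156


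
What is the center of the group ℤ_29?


Z(G) = {g ∈ G | gx = xg for all x ∈ G}
ℤ_29 is abelian, so Z(G) = G

Z(ℤ_29) = ℤ_29


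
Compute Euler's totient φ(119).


Factor n: 119 = 7 × 17
φ(n) = n · ∏(1 - 1/p) over distinct primes p | n
φ(119) = 119 · (1 - 1/7) · (1 - 1/17) = 96

φ(119) = 96


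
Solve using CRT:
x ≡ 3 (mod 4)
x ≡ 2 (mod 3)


m₁ = 4, m₂ = 3, gcd = 1, so CRT applies. M = m₁·m₂ = 12
Let M₁ = M/m₁ = 3, M₂ = M/m₂ = 4
Find y₁ ≡ M₁⁻¹ (mod m₁): 3⁻¹ ≡ 3 (mod 4)
Find y₂ ≡ M₂⁻¹ (mod m₂): 4⁻¹ ≡ 1 (mod 3)
x = a₁·M₁·y₁ + a₂·M₂·y₂ = 3·3·3 + 2·4·1 = 35
Reduce mod 12: x ≡ 11
Check: 11 mod 4 = 3 ✓, 11 mod 3 = 2 ✓

x ≡ 11 (mod 12)


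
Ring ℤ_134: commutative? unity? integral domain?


ℤ_134 is a commutative ring with unity 1; 134 = 2×67 is composite, so 2·67 ≡ 0 gives zero divisors (not an integral domain)
Commutative: Yes
Integral domain: No
Has unity: Yes

ℤ_134: Commutative=Yes, Unity=Yes


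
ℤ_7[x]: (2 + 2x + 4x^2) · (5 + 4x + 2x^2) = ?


Expand and collect like terms; reduce coefficients mod 7:
x^0: 2·5 = 10 ≡ 3 (mod 7)
x^1: 2·4 + 2·5 = 18 ≡ 4 (mod 7)
x^2: 2·2 + 2·4 + 4·5 = 32 ≡ 4 (mod 7)
x^3: 2·2 + 4·4 = 20 ≡ 6 (mod 7)
x^4: 4·2 = 8 ≡ 1 (mod 7)
Result: 3 + 4x + 4x^2 + 6x^3 + x^4

f · g = 3 + 4x + 4x^2 + 6x^3 + x^4


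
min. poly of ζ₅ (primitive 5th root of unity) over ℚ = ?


ζ₅ is a root of Φ₅(x) = x⁴ + x³ + x² + x + 1, irreducible over ℚ

Minimal polynomial: x⁴ + x³ + x² + x + 1


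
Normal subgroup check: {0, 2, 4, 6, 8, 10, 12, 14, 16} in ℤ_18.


H = {0, 2, 4, 6, 8, 10, 12, 14, 16} in ℤ_18
ℤ_18 is abelian; every subgroup of an abelian group is normal

Yes, normal subgroup


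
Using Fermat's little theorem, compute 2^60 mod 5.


Fermat's little theorem: if p is prime and gcd(a,p)=1, then a^(p-1) ≡ 1 (mod p)
p = 5 is prime, gcd(2,5) = 1
Reduce exponent: 60 mod 4 = 0
So 2^60 ≡ 2^0 (mod 5)
2^0 = 1

2^60 ≡ 1 (mod 5)


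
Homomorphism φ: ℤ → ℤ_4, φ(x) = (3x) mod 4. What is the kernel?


Kernel = preimage of identity
ker(φ) = {x ∈ ℤ : 3x ≡ 0 (mod 4)}. gcd(3,4) = 1, so 3x ≡ 0 (mod 4) ⟺ x ≡ 0 (mod 4/1 = 4). Hence ker(φ) = 4ℤ

ker(φ) = 4ℤ


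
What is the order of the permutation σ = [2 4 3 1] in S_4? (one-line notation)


Cycle decomposition: (1 2 4)
Cycle lengths: 3
Order = lcm(3) = 3

ord(σ) = 3


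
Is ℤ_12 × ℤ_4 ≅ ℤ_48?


Comparing ℤ_12 × ℤ_4 and ℤ_48:
gcd(12,4) = 4 ≠ 1. Max element order in ℤ_12×ℤ_4 is lcm(12,4) = 12 < 48, so it has no element of order 48

No, ℤ_12 × ℤ_4 ≇ ℤ_48


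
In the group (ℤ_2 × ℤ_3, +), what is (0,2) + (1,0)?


Operation: componentwise addition mod (2, 3)
(0,2) + (1,0) = ((a₁+b₁) mod 2, (a₂+b₂) mod 3) with a = (0,2), b = (1,0)

(0,2) + (1,0) = (1,2)


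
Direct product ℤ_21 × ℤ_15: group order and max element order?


|ℤ_21 × ℤ_15| = 21 × 15 = 315
Max element order = lcm(21,15) = 105
Cyclic? No (gcd=3)

|ℤ_21×ℤ_15| = 315, max element order = 105


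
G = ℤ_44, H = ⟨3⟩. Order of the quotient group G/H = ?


|⟨3⟩| = n / gcd(3, 44) = 44 / 1 = 44
H is normal (ℤ_44 is abelian).
|G/H| = |G| / |H| = 44 / 44 = 1

|G/H| = 1


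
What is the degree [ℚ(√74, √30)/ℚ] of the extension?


[ℚ(√74,√30):ℚ] = [ℚ(√74,√30):ℚ(√74)]·[ℚ(√74):ℚ] = 2·2 = 4

[ℚ(√74, √30)/ℚ] = 4


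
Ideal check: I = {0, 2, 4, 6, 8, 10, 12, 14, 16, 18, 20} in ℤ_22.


Check ideal conditions for I = {0, 2, 4, 6, 8, 10, 12, 14, 16, 18, 20} in ℤ_22:
(1) I is an additive subgroup? Yes
(2) For r ∈ ℤ_22 and a ∈ I: r·a ∈ I? Yes

Yes, I is an ideal of ℤ_22


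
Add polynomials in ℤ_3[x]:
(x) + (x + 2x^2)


Add coefficients mod 3:
x^0: 0 + 0 = 0 (mod 3)
x^1: 1 + 1 = 2 (mod 3)
x^2: 0 + 2 = 2 (mod 3)
Result: 2x + 2x^2

f + g = 2x + 2x^2


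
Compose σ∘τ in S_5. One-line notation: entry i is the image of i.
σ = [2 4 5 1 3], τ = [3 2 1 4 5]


σ∘τ: apply τ first, then σ
1 →τ 3 →σ 5
2 →τ 2 →σ 4
3 →τ 1 →σ 2
4 →τ 4 →σ 1
5 →τ 5 →σ 3

σ∘τ = [5 4 2 1 3]


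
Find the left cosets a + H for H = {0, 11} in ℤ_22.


H = {0, 11}, |H| = 2
Number of cosets = |G|/|H| = 22/2 = 11
0 + H = {0, 11}
1 + H = {1, 12}
2 + H = {2, 13}
3 + H = {3, 14}
4 + H = {4, 15}
5 + H = {5, 16}
6 + H = {6, 17}
7 + H = {7, 18}
8 + H = {8, 19}
9 + H = {9, 20}
10 + H = {10, 21}

Cosets: 0+H={0,11}; 1+H={1,12}; 2+H={2,13}; 3+H={3,14}; 4+H={4,15}; 5+H={5,16}; 6+H={6,17}; 7+H={7,18}; 8+H={8,19}; 9+H={9,20}; 10+H={10,21}


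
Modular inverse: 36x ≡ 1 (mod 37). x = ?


Use the extended Euclidean algorithm to write 1 = 36·s + 37·t; then s mod 37 is the inverse.
Euclidean algorithm:
  36 = 0·37 + 36
  37 = 1·36 + 1
  36 = 36·1 + 0
gcd(36,37) = 1
Back-substitution gives: 36·(-1) + 37·(1) = 1
So 36⁻¹ ≡ -1 ≡ 36 (mod 37)
Check: 36 × 36 = 1296 ≡ 1 (mod 37) ✓

36⁻¹ ≡ 36 (mod 37)


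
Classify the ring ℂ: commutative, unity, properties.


ℂ is a field: commutative, has unity, every nonzero element is a unit (hence an integral domain)
Commutative: Yes
Integral domain: Yes
Has unity: Yes

ℂ: Commutative=Yes, Unity=Yes


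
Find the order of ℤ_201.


ℤ_n has n elements.

|ℤ_201| = 201


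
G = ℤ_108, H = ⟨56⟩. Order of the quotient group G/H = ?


|⟨56⟩| = n / gcd(56, 108) = 108 / 4 = 27
H is normal (ℤ_108 is abelian).
|G/H| = |G| / |H| = 108 / 27 = 4

|G/H| = 4


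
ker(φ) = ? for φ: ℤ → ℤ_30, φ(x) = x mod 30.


Kernel = preimage of identity
ker(φ) = {x ∈ ℤ : x ≡ 0 (mod 30)} = 30ℤ = {0, ±30, ±60, ...}

ker(φ) = 30ℤ


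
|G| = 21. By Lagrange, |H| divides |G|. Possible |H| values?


Lagrange's theorem: |H| divides |G|
|G| = 21
Divisors of 21: 1, 3, 7, 21

Possible subgroup orders: {1, 3, 7, 21}


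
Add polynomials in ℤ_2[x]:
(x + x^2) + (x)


Add coefficients mod 2:
x^0: 0 + 0 = 0 (mod 2)
x^1: 1 + 1 = 0 (mod 2)
x^2: 1 + 0 = 1 (mod 2)
Result: x^2

f + g = x^2


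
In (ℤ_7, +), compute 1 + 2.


Operation: addition mod 7
1 + 2 = (a + b) mod 7 with a = 1, b = 2

1 + 2 = 3


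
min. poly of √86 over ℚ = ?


√86 satisfies x² - 86 = 0, irreducible over ℚ since 86 is squarefree

Minimal polynomial: x² - 86


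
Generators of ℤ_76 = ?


g generates ℤ_n iff gcd(g,n) = 1
Prime factors of 76: 2, 19
Generators are g ∈ {1,...,75} not divisible by any of these primes.
Generators: {1, 3, 5, 7, 9, 11, 13, 15, 17, 21, 23, 25, 27, 29, 31, 33, 35, 37, 39, 41, 43, 45, 47, 49, 51, 53, 55, 59, 61, 63, 65, 67, 69, 71, 73, 75}
Number of generators = φ(76) = 36

Generators of ℤ_76 = {1, 3, 5, 7, 9, 11, 13, 15, 17, 21, 23, 25, 27, 29, 31, 33, 35, 37, 39, 41, 43, 45, 47, 49, 51, 53, 55, 59, 61, 63, 65, 67, 69, 71, 73, 75}


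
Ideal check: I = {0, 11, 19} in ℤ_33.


Check ideal conditions for I = {0, 11, 19} in ℤ_33:
(1) I is an additive subgroup? No
(2) For r ∈ ℤ_33 and a ∈ I: r·a ∈ I? No  [counterexample: r=2, a=11, r·a mod 33 = 22 ∉ I]

No, I is not an ideal of ℤ_33


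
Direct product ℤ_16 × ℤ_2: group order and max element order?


|ℤ_16 × ℤ_2| = 16 × 2 = 32
Max element order = lcm(16,2) = 16
Cyclic? No (gcd=2)

|ℤ_16×ℤ_2| = 32, max element order = 16


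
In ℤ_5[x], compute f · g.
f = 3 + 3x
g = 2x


Expand and collect like terms; reduce coefficients mod 5:
x^0: 3·0 = 0 ≡ 0 (mod 5)
x^1: 3·2 + 3·0 = 6 ≡ 1 (mod 5)
x^2: 3·2 = 6 ≡ 1 (mod 5)
Result: x + x^2

f · g = x + x^2


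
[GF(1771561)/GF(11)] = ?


GF(1771561) = GF(11^6), so the extension degree is 6

[GF(1771561)/GF(11)] = 6


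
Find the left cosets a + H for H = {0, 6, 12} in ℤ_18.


H = {0, 6, 12}, |H| = 3
Number of cosets = |G|/|H| = 18/3 = 6
0 + H = {0, 6, 12}
1 + H = {1, 7, 13}
2 + H = {2, 8, 14}
3 + H = {3, 9, 15}
4 + H = {4, 10, 16}
5 + H = {5, 11, 17}

Cosets: 0+H={0,6,12}; 1+H={1,7,13}; 2+H={2,8,14}; 3+H={3,9,15}; 4+H={4,10,16}; 5+H={5,11,17}


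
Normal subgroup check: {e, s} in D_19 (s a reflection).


H = {e, s} in D_19 (s a reflection)
r·s·r⁻¹ = sr⁻² ≠ s for n ≥ 3, so {e, s} is not closed under conjugation

No, not a normal subgroup


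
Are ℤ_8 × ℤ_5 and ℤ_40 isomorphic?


Comparing ℤ_8 × ℤ_5 and ℤ_40:
gcd(8,5) = 1, so ℤ_8 × ℤ_5 ≅ ℤ_40 (CRT)

Yes, ℤ_8 × ℤ_5 ≅ ℤ_40


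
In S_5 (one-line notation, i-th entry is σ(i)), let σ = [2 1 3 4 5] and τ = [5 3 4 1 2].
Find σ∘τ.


σ∘τ: apply τ first, then σ
1 →τ 5 →σ 5
2 →τ 3 →σ 3
3 →τ 4 →σ 4
4 →τ 1 →σ 2
5 →τ 2 →σ 1

σ∘τ = [5 3 4 2 1]


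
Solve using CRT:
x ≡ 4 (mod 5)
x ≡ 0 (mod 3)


m₁ = 5, m₂ = 3, gcd = 1, so CRT applies. M = m₁·m₂ = 15
Let M₁ = M/m₁ = 3, M₂ = M/m₂ = 5
Find y₁ ≡ M₁⁻¹ (mod m₁): 3⁻¹ ≡ 2 (mod 5)
Find y₂ ≡ M₂⁻¹ (mod m₂): 5⁻¹ ≡ 2 (mod 3)
x = a₁·M₁·y₁ + a₂·M₂·y₂ = 4·3·2 + 0·5·2 = 24
Reduce mod 15: x ≡ 9
Check: 9 mod 5 = 4 ✓, 9 mod 3 = 0 ✓

x ≡ 9 (mod 15)


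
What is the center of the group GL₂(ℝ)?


Z(G) = {g ∈ G | gx = xg for all x ∈ G}
Only scalar multiples of the identity commute with all invertible matrices

Z(GL₂(ℝ)) = {aI : a ∈ ℝ, a ≠ 0}


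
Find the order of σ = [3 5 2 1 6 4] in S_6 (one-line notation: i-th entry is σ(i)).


Cycle decomposition: (1 3 2 5 6 4)
Cycle lengths: 6
Order = lcm(6) = 6

ord(σ) = 6


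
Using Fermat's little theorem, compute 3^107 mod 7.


Fermat's little theorem: if p is prime and gcd(a,p)=1, then a^(p-1) ≡ 1 (mod p)
p = 7 is prime, gcd(3,7) = 1
Reduce exponent: 107 mod 6 = 5
So 3^107 ≡ 3^5 (mod 7)
3^5 mod 7 = 5

3^107 ≡ 5 (mod 7)


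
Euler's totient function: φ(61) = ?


Factor n: 61 = 61
φ(n) = n · ∏(1 - 1/p) over distinct primes p | n
φ(61) = 61 · (1 - 1/61) = 60

φ(61) = 60


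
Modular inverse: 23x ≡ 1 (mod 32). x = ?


Use the extended Euclidean algorithm to write 1 = 23·s + 32·t; then s mod 32 is the inverse.
Euclidean algorithm:
  23 = 0·32 + 23
  32 = 1·23 + 9
  23 = 2·9 + 5
  9 = 1·5 + 4
  5 = 1·4 + 1
  4 = 4·1 + 0
gcd(23,32) = 1
Back-substitution gives: 23·(7) + 32·(-5) = 1
So 23⁻¹ ≡ 7 ≡ 7 (mod 32)
Check: 23 × 7 = 161 ≡ 1 (mod 32) ✓

23⁻¹ ≡ 7 (mod 32)
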